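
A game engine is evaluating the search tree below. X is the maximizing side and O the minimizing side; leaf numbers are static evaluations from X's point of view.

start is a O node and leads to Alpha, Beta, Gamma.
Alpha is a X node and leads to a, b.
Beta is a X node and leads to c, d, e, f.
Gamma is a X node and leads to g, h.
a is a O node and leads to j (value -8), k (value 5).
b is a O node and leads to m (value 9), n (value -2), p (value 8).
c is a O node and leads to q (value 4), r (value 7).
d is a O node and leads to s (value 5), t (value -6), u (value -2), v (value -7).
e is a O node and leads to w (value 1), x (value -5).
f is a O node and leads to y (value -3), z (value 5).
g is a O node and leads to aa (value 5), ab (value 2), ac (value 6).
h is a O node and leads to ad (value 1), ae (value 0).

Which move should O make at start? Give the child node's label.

Alpha

a (O): min(-8, 5) = -8
b (O): min(9, -2, 8) = -2
Alpha (X): max(-8, -2) = -2
c (O): min(4, 7) = 4
d (O): min(5, -6, -2, -7) = -7
e (O): min(1, -5) = -5
f (O): min(-3, 5) = -3
Beta (X): max(4, -7, -5, -3) = 4
g (O): min(5, 2, 6) = 2
h (O): min(1, 0) = 0
Gamma (X): max(2, 0) = 2
start (O): min(-2, 4, 2) = -2
O at start wants the lowest of {Alpha=-2, Beta=4, Gamma=2}, so chooses Alpha.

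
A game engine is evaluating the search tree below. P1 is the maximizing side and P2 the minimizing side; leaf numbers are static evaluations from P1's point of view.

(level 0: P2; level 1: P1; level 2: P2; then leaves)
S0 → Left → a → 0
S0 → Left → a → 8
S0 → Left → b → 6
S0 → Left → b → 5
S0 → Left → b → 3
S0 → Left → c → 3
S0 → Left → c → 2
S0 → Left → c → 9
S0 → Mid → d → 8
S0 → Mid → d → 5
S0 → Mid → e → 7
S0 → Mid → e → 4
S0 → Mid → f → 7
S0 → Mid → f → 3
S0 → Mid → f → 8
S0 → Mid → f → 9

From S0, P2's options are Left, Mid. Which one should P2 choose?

a (P2): min(0, 8) = 0
b (P2): min(6, 5, 3) = 3
c (P2): min(3, 2, 9) = 2
Left (P1): max(0, 3, 2) = 3
d (P2): min(8, 5) = 5
e (P2): min(7, 4) = 4
f (P2): min(7, 3, 8, 9) = 3
Mid (P1): max(5, 4, 3) = 5
S0 (P2): min(3, 5) = 3
P2 at S0 wants the lowest of {Left=3, Mid=5}, so chooses Left.

Left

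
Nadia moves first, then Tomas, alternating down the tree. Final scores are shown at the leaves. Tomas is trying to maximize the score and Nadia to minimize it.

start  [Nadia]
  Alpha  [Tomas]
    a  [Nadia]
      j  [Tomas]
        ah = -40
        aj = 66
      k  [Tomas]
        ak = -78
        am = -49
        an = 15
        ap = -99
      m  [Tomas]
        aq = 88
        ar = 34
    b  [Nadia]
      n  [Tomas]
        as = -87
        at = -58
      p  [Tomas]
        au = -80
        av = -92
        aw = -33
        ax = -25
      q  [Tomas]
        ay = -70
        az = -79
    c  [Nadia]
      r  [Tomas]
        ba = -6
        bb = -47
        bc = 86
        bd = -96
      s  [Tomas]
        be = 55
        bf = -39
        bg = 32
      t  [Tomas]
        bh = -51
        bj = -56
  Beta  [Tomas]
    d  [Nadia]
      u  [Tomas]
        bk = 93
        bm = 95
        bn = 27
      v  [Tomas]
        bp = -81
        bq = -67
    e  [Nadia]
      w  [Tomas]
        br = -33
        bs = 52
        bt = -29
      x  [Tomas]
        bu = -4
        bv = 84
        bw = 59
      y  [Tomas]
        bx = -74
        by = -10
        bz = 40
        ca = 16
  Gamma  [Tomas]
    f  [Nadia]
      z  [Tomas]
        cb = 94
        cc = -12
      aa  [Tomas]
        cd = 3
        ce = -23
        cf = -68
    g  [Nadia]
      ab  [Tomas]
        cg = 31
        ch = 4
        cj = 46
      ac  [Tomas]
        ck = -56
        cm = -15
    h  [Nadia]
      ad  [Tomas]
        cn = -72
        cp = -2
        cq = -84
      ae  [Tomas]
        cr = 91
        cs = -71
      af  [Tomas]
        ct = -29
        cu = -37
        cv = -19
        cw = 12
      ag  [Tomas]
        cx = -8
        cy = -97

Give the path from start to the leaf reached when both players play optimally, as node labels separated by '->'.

start -> Gamma -> f -> aa -> cd

j (Tomas): max(-40, 66) = 66
k (Tomas): max(-78, -49, 15, -99) = 15
m (Tomas): max(88, 34) = 88
a (Nadia): min(66, 15, 88) = 15
n (Tomas): max(-87, -58) = -58
p (Tomas): max(-80, -92, -33, -25) = -25
q (Tomas): max(-70, -79) = -70
b (Nadia): min(-58, -25, -70) = -70
r (Tomas): max(-6, -47, 86, -96) = 86
s (Tomas): max(55, -39, 32) = 55
t (Tomas): max(-51, -56) = -51
c (Nadia): min(86, 55, -51) = -51
Alpha (Tomas): max(15, -70, -51) = 15
u (Tomas): max(93, 95, 27) = 95
v (Tomas): max(-81, -67) = -67
d (Nadia): min(95, -67) = -67
w (Tomas): max(-33, 52, -29) = 52
x (Tomas): max(-4, 84, 59) = 84
y (Tomas): max(-74, -10, 40, 16) = 40
e (Nadia): min(52, 84, 40) = 40
Beta (Tomas): max(-67, 40) = 40
z (Tomas): max(94, -12) = 94
aa (Tomas): max(3, -23, -68) = 3
f (Nadia): min(94, 3) = 3
ab (Tomas): max(31, 4, 46) = 46
ac (Tomas): max(-56, -15) = -15
g (Nadia): min(46, -15) = -15
ad (Tomas): max(-72, -2, -84) = -2
ae (Tomas): max(91, -71) = 91
af (Tomas): max(-29, -37, -19, 12) = 12
ag (Tomas): max(-8, -97) = -8
h (Nadia): min(-2, 91, 12, -8) = -8
Gamma (Tomas): max(3, -15, -8) = 3
start (Nadia): min(15, 40, 3) = 3
At start, Nadia picks Gamma (lowest: 3).
At Gamma, Tomas picks f (highest: 3).
At f, Nadia picks aa (lowest: 3).
At aa, Tomas picks cd (highest: 3).
Terminal value 3.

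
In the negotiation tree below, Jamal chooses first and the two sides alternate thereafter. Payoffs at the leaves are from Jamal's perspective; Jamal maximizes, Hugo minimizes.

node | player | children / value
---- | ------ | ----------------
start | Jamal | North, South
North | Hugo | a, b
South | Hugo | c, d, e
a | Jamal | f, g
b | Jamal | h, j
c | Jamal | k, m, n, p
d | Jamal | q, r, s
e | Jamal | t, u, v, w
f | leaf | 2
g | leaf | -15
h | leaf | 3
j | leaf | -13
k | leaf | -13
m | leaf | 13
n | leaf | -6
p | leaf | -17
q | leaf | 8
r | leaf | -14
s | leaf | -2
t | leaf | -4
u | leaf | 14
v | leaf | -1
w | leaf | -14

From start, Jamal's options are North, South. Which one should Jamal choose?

a (Jamal): max(2, -15) = 2
b (Jamal): max(3, -13) = 3
North (Hugo): min(2, 3) = 2
c (Jamal): max(-13, 13, -6, -17) = 13
d (Jamal): max(8, -14, -2) = 8
e (Jamal): max(-4, 14, -1, -14) = 14
South (Hugo): min(13, 8, 14) = 8
start (Jamal): max(2, 8) = 8
Jamal at start wants the highest of {North=2, South=8}, so chooses South.

South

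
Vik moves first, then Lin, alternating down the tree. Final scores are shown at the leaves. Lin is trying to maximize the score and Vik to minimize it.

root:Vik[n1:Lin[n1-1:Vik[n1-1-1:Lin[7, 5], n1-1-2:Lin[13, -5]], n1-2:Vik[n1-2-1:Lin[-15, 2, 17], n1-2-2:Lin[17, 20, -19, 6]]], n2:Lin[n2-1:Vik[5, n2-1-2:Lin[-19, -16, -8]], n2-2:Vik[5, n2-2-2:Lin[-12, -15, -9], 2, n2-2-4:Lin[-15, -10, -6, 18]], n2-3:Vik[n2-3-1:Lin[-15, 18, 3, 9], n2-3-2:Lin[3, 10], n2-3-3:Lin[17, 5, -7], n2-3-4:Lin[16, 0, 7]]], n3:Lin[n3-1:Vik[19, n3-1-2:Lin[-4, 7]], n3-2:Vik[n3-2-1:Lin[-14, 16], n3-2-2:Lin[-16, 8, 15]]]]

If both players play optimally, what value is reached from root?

10

n1-1-1 (Lin): max(7, 5) = 7
n1-1-2 (Lin): max(13, -5) = 13
n1-1 (Vik): min(7, 13) = 7
n1-2-1 (Lin): max(-15, 2, 17) = 17
n1-2-2 (Lin): max(17, 20, -19, 6) = 20
n1-2 (Vik): min(17, 20) = 17
n1 (Lin): max(7, 17) = 17
n2-1-2 (Lin): max(-19, -16, -8) = -8
n2-1 (Vik): min(5, -8) = -8
n2-2-2 (Lin): max(-12, -15, -9) = -9
n2-2-4 (Lin): max(-15, -10, -6, 18) = 18
n2-2 (Vik): min(5, -9, 2, 18) = -9
n2-3-1 (Lin): max(-15, 18, 3, 9) = 18
n2-3-2 (Lin): max(3, 10) = 10
n2-3-3 (Lin): max(17, 5, -7) = 17
n2-3-4 (Lin): max(16, 0, 7) = 16
n2-3 (Vik): min(18, 10, 17, 16) = 10
n2 (Lin): max(-8, -9, 10) = 10
n3-1-2 (Lin): max(-4, 7) = 7
n3-1 (Vik): min(19, 7) = 7
n3-2-1 (Lin): max(-14, 16) = 16
n3-2-2 (Lin): max(-16, 8, 15) = 15
n3-2 (Vik): min(16, 15) = 15
n3 (Lin): max(7, 15) = 15
root (Vik): min(17, 10, 15) = 10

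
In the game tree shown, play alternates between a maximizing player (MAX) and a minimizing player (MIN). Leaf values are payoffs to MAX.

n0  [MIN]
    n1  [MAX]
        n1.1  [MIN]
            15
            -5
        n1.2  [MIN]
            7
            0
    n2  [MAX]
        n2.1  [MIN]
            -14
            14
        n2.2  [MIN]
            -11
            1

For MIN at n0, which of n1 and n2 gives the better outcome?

n2

n1.1 (MIN): min(15, -5) = -5
n1.2 (MIN): min(7, 0) = 0
n1 (MAX): max(-5, 0) = 0
n2.1 (MIN): min(-14, 14) = -14
n2.2 (MIN): min(-11, 1) = -11
n2 (MAX): max(-14, -11) = -11
MIN prefers the lower value; n1=0, n2=-11. n2 is better since -11 < 0.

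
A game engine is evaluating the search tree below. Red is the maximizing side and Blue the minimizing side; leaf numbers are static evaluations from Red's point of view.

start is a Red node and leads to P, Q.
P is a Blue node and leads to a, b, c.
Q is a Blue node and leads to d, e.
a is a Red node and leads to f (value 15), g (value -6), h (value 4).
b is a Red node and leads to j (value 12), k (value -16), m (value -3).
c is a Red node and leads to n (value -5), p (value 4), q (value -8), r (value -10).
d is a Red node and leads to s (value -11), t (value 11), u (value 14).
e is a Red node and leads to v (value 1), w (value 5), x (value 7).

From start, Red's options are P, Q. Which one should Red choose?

a (Red): max(15, -6, 4) = 15
b (Red): max(12, -16, -3) = 12
c (Red): max(-5, 4, -8, -10) = 4
P (Blue): min(15, 12, 4) = 4
d (Red): max(-11, 11, 14) = 14
e (Red): max(1, 5, 7) = 7
Q (Blue): min(14, 7) = 7
start (Red): max(4, 7) = 7
Red at start wants the highest of {P=4, Q=7}, so chooses Q.

Q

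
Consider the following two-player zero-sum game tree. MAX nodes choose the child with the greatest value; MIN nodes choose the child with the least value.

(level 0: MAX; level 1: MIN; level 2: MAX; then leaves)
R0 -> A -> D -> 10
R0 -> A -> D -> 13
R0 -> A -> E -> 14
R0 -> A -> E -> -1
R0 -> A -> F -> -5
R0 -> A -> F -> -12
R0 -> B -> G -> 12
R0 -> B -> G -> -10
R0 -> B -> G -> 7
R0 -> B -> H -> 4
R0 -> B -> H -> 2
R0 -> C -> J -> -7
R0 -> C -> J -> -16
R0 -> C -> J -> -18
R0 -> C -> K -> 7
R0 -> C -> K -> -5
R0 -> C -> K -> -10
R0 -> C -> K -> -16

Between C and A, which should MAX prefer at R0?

J (MAX): max(-7, -16, -18) = -7
K (MAX): max(7, -5, -10, -16) = 7
C (MIN): min(-7, 7) = -7
D (MAX): max(10, 13) = 13
E (MAX): max(14, -1) = 14
F (MAX): max(-5, -12) = -5
A (MIN): min(13, 14, -5) = -5
MAX prefers the higher value; C=-7, A=-5. A is better since -5 > -7.

A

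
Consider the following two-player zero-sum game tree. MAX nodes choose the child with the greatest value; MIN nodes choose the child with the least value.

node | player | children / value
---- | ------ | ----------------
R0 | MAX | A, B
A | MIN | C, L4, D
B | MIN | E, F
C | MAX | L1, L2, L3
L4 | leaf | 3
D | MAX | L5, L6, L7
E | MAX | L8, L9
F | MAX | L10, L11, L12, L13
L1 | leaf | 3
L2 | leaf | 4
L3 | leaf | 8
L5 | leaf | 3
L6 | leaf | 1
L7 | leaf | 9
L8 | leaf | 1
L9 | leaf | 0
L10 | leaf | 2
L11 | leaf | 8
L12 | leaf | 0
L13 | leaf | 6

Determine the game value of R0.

C (MAX): max(3, 4, 8) = 8
D (MAX): max(3, 1, 9) = 9
A (MIN): min(8, 3, 9) = 3
E (MAX): max(1, 0) = 1
F (MAX): max(2, 8, 0, 6) = 8
B (MIN): min(1, 8) = 1
R0 (MAX): max(3, 1) = 3

3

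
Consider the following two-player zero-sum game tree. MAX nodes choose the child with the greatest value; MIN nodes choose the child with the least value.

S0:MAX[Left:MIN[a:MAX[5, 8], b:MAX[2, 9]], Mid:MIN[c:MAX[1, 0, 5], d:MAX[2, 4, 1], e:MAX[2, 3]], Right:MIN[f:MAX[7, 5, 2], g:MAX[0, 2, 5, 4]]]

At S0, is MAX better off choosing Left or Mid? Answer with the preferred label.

a (MAX): max(5, 8) = 8
b (MAX): max(2, 9) = 9
Left (MIN): min(8, 9) = 8
c (MAX): max(1, 0, 5) = 5
d (MAX): max(2, 4, 1) = 4
e (MAX): max(2, 3) = 3
Mid (MIN): min(5, 4, 3) = 3
MAX prefers the higher value; Left=8, Mid=3. Left is better since 8 > 3.

Left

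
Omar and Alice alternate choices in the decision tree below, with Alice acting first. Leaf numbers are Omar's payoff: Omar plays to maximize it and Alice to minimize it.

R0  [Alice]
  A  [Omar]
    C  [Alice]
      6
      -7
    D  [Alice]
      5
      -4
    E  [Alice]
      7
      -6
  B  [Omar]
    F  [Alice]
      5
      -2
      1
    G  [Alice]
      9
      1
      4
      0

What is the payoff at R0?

-4

C (Alice): min(6, -7) = -7
D (Alice): min(5, -4) = -4
E (Alice): min(7, -6) = -6
A (Omar): max(-7, -4, -6) = -4
F (Alice): min(5, -2, 1) = -2
G (Alice): min(9, 1, 4, 0) = 0
B (Omar): max(-2, 0) = 0
R0 (Alice): min(-4, 0) = -4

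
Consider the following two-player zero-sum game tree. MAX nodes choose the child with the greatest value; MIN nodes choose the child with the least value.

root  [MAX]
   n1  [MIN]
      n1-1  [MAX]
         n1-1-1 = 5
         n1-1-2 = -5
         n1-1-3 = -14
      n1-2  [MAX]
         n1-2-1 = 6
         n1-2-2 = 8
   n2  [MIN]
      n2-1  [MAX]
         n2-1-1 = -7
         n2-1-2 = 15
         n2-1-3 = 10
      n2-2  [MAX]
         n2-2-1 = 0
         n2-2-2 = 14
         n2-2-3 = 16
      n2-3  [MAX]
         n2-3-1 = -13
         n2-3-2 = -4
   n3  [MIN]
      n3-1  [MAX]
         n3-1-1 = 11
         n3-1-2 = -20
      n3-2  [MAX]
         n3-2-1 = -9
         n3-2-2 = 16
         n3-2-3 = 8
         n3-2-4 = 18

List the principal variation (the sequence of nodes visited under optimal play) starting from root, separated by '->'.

root -> n3 -> n3-1 -> n3-1-1

n1-1 (MAX): max(5, -5, -14) = 5
n1-2 (MAX): max(6, 8) = 8
n1 (MIN): min(5, 8) = 5
n2-1 (MAX): max(-7, 15, 10) = 15
n2-2 (MAX): max(0, 14, 16) = 16
n2-3 (MAX): max(-13, -4) = -4
n2 (MIN): min(15, 16, -4) = -4
n3-1 (MAX): max(11, -20) = 11
n3-2 (MAX): max(-9, 16, 8, 18) = 18
n3 (MIN): min(11, 18) = 11
root (MAX): max(5, -4, 11) = 11
At root, MAX picks n3 (highest: 11).
At n3, MIN picks n3-1 (lowest: 11).
At n3-1, MAX picks n3-1-1 (highest: 11).
Terminal value 11.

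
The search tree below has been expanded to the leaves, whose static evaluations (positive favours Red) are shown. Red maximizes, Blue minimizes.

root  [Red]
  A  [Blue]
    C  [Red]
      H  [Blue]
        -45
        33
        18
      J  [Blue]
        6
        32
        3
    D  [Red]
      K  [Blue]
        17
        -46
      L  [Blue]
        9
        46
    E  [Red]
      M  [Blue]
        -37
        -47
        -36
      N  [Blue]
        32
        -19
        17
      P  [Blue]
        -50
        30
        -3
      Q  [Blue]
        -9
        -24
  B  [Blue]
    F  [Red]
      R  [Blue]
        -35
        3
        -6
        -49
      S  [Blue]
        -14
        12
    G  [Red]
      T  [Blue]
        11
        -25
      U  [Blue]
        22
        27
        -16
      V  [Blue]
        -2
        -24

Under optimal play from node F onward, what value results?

-14

R (Blue): min(-35, 3, -6, -49) = -49
S (Blue): min(-14, 12) = -14
F (Red): max(-49, -14) = -14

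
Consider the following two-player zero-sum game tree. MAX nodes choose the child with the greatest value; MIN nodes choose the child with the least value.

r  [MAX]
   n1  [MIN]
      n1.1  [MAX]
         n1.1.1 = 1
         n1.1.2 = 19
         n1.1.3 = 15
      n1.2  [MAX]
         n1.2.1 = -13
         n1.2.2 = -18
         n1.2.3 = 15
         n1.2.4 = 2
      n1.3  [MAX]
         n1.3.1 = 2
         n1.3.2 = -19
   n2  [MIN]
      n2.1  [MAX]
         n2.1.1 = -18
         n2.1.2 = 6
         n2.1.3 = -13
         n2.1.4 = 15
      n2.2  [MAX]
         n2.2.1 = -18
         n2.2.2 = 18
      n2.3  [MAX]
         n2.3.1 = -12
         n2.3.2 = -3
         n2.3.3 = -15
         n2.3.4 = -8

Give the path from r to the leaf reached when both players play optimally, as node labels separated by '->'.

n1.1 (MAX): max(1, 19, 15) = 19
n1.2 (MAX): max(-13, -18, 15, 2) = 15
n1.3 (MAX): max(2, -19) = 2
n1 (MIN): min(19, 15, 2) = 2
n2.1 (MAX): max(-18, 6, -13, 15) = 15
n2.2 (MAX): max(-18, 18) = 18
n2.3 (MAX): max(-12, -3, -15, -8) = -3
n2 (MIN): min(15, 18, -3) = -3
r (MAX): max(2, -3) = 2
At r, MAX picks n1 (highest: 2).
At n1, MIN picks n1.3 (lowest: 2).
At n1.3, MAX picks n1.3.1 (highest: 2).
Terminal value 2.

r -> n1 -> n1.3 -> n1.3.1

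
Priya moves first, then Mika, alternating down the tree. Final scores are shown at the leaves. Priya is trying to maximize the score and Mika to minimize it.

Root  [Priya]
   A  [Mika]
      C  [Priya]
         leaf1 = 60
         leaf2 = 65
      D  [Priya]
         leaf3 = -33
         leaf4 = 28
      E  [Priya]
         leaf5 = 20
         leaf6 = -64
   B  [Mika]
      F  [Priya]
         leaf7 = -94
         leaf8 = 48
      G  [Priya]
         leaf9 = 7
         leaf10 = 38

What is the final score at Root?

C (Priya): max(60, 65) = 65
D (Priya): max(-33, 28) = 28
E (Priya): max(20, -64) = 20
A (Mika): min(65, 28, 20) = 20
F (Priya): max(-94, 48) = 48
G (Priya): max(7, 38) = 38
B (Mika): min(48, 38) = 38
Root (Priya): max(20, 38) = 38

38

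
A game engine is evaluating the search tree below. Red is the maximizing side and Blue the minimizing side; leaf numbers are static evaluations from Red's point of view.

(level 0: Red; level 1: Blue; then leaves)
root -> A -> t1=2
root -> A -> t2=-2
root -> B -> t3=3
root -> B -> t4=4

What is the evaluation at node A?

A (Blue): min(2, -2) = -2

-2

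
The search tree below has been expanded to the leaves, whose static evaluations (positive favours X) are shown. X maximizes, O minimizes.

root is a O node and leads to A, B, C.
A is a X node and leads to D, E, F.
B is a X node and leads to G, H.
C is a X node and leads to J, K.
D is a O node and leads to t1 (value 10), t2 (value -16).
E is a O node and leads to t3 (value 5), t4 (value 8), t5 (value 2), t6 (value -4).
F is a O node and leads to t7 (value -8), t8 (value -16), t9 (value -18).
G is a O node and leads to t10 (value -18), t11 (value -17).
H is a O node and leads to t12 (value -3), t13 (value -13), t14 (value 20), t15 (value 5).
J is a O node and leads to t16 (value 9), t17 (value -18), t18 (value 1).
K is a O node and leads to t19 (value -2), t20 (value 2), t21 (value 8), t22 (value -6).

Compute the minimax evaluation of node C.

J (O): min(9, -18, 1) = -18
K (O): min(-2, 2, 8, -6) = -6
C (X): max(-18, -6) = -6

-6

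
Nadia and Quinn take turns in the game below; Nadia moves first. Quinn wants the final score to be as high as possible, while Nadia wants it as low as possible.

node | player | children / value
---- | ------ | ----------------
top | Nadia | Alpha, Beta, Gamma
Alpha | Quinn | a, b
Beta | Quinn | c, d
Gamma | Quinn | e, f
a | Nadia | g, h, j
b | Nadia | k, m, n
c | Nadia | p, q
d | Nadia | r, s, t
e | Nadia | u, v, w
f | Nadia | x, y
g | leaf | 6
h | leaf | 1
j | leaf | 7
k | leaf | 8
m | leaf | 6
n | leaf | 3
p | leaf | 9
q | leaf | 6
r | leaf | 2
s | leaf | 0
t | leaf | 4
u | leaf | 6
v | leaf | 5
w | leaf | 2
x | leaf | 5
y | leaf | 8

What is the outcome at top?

a (Nadia): min(6, 1, 7) = 1
b (Nadia): min(8, 6, 3) = 3
Alpha (Quinn): max(1, 3) = 3
c (Nadia): min(9, 6) = 6
d (Nadia): min(2, 0, 4) = 0
Beta (Quinn): max(6, 0) = 6
e (Nadia): min(6, 5, 2) = 2
f (Nadia): min(5, 8) = 5
Gamma (Quinn): max(2, 5) = 5
top (Nadia): min(3, 6, 5) = 3

3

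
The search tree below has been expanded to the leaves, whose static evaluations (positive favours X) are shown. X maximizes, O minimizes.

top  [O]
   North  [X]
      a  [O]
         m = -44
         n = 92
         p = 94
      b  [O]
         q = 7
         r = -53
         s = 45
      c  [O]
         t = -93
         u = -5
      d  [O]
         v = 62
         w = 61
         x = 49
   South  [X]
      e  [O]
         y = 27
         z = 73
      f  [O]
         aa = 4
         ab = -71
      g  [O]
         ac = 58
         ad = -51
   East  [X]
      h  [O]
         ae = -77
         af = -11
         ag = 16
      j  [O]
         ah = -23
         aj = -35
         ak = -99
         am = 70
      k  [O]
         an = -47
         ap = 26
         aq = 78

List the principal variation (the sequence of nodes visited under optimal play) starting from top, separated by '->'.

a (O): min(-44, 92, 94) = -44
b (O): min(7, -53, 45) = -53
c (O): min(-93, -5) = -93
d (O): min(62, 61, 49) = 49
North (X): max(-44, -53, -93, 49) = 49
e (O): min(27, 73) = 27
f (O): min(4, -71) = -71
g (O): min(58, -51) = -51
South (X): max(27, -71, -51) = 27
h (O): min(-77, -11, 16) = -77
j (O): min(-23, -35, -99, 70) = -99
k (O): min(-47, 26, 78) = -47
East (X): max(-77, -99, -47) = -47
top (O): min(49, 27, -47) = -47
At top, O picks East (lowest: -47).
At East, X picks k (highest: -47).
At k, O picks an (lowest: -47).
Terminal value -47.

top -> East -> k -> an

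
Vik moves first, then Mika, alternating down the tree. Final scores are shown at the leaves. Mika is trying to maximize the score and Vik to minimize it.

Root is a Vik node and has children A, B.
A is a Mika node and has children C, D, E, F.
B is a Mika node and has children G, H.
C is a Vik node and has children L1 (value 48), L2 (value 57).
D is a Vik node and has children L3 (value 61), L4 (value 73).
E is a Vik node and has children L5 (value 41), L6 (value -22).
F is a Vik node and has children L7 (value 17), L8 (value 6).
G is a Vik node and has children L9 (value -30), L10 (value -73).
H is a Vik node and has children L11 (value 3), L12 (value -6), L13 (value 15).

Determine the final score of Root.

-6

C (Vik): min(48, 57) = 48
D (Vik): min(61, 73) = 61
E (Vik): min(41, -22) = -22
F (Vik): min(17, 6) = 6
A (Mika): max(48, 61, -22, 6) = 61
G (Vik): min(-30, -73) = -73
H (Vik): min(3, -6, 15) = -6
B (Mika): max(-73, -6) = -6
Root (Vik): min(61, -6) = -6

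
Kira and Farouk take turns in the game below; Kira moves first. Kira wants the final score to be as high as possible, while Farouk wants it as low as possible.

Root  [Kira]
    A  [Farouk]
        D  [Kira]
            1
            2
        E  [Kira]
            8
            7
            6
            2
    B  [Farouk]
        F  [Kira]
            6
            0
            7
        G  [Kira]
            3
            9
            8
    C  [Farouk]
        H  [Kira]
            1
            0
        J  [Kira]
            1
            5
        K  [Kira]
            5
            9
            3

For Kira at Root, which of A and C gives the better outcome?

A

D (Kira): max(1, 2) = 2
E (Kira): max(8, 7, 6, 2) = 8
A (Farouk): min(2, 8) = 2
H (Kira): max(1, 0) = 1
J (Kira): max(1, 5) = 5
K (Kira): max(5, 9, 3) = 9
C (Farouk): min(1, 5, 9) = 1
Kira prefers the higher value; A=2, C=1. A is better since 2 > 1.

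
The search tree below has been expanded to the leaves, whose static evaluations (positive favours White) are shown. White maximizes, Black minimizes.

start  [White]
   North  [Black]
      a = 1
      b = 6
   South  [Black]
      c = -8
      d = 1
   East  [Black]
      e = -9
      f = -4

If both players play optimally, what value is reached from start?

1

North (Black): min(1, 6) = 1
South (Black): min(-8, 1) = -8
East (Black): min(-9, -4) = -9
start (White): max(1, -8, -9) = 1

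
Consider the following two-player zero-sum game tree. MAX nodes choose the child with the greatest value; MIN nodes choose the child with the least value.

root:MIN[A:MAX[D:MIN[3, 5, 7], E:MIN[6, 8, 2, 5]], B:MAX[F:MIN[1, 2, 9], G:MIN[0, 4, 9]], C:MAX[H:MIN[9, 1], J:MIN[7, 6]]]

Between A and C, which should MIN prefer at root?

A

D (MIN): min(3, 5, 7) = 3
E (MIN): min(6, 8, 2, 5) = 2
A (MAX): max(3, 2) = 3
H (MIN): min(9, 1) = 1
J (MIN): min(7, 6) = 6
C (MAX): max(1, 6) = 6
MIN prefers the lower value; A=3, C=6. A is better since 3 < 6.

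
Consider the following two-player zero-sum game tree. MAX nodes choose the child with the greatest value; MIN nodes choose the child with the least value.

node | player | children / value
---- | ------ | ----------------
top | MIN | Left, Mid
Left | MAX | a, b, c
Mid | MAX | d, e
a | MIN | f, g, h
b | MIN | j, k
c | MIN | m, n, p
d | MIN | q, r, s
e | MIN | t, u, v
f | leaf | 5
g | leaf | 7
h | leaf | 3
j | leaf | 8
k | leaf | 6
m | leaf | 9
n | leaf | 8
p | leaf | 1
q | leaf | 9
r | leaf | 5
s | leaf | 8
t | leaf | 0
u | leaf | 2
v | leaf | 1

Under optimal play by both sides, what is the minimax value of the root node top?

a (MIN): min(5, 7, 3) = 3
b (MIN): min(8, 6) = 6
c (MIN): min(9, 8, 1) = 1
Left (MAX): max(3, 6, 1) = 6
d (MIN): min(9, 5, 8) = 5
e (MIN): min(0, 2, 1) = 0
Mid (MAX): max(5, 0) = 5
top (MIN): min(6, 5) = 5

5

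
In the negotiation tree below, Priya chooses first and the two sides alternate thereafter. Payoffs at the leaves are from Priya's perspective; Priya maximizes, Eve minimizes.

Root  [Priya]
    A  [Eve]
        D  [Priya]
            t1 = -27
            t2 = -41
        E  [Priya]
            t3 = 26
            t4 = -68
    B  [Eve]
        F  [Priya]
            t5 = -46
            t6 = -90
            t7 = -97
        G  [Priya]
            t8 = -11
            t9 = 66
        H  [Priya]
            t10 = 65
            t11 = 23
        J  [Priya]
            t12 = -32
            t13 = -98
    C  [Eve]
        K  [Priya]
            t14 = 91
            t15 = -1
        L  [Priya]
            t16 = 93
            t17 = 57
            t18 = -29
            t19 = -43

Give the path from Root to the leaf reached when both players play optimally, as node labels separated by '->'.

Root -> C -> K -> t14

D (Priya): max(-27, -41) = -27
E (Priya): max(26, -68) = 26
A (Eve): min(-27, 26) = -27
F (Priya): max(-46, -90, -97) = -46
G (Priya): max(-11, 66) = 66
H (Priya): max(65, 23) = 65
J (Priya): max(-32, -98) = -32
B (Eve): min(-46, 66, 65, -32) = -46
K (Priya): max(91, -1) = 91
L (Priya): max(93, 57, -29, -43) = 93
C (Eve): min(91, 93) = 91
Root (Priya): max(-27, -46, 91) = 91
At Root, Priya picks C (highest: 91).
At C, Eve picks K (lowest: 91).
At K, Priya picks t14 (highest: 91).
Terminal value 91.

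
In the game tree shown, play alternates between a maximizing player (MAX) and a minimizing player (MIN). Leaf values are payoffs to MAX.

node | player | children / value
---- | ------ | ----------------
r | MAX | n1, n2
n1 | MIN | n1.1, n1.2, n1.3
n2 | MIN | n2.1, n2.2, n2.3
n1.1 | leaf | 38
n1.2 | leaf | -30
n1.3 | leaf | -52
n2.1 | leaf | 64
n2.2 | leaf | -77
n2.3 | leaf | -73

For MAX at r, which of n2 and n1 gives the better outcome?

n2 (MIN): min(64, -77, -73) = -77
n1 (MIN): min(38, -30, -52) = -52
MAX prefers the higher value; n2=-77, n1=-52. n1 is better since -52 > -77.

n1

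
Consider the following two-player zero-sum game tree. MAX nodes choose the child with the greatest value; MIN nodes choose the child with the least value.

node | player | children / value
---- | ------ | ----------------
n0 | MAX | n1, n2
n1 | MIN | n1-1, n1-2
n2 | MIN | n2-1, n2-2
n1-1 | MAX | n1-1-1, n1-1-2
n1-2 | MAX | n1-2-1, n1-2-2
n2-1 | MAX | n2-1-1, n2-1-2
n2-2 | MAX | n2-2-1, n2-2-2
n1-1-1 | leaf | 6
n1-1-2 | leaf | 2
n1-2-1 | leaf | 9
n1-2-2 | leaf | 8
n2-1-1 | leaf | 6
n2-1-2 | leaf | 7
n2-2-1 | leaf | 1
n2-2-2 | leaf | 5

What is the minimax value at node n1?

6

n1-1 (MAX): max(6, 2) = 6
n1-2 (MAX): max(9, 8) = 9
n1 (MIN): min(6, 9) = 6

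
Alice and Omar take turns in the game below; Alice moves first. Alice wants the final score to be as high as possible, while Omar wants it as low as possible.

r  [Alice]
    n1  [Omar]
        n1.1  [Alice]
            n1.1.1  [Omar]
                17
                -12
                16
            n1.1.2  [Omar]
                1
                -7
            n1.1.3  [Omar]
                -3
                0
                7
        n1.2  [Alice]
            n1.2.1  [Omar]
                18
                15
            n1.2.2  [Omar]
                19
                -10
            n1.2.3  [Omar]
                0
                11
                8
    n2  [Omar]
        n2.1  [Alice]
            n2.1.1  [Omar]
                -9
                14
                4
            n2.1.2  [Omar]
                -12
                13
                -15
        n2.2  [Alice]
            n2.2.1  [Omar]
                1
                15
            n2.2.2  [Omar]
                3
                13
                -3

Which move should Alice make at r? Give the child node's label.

n1

n1.1.1 (Omar): min(17, -12, 16) = -12
n1.1.2 (Omar): min(1, -7) = -7
n1.1.3 (Omar): min(-3, 0, 7) = -3
n1.1 (Alice): max(-12, -7, -3) = -3
n1.2.1 (Omar): min(18, 15) = 15
n1.2.2 (Omar): min(19, -10) = -10
n1.2.3 (Omar): min(0, 11, 8) = 0
n1.2 (Alice): max(15, -10, 0) = 15
n1 (Omar): min(-3, 15) = -3
n2.1.1 (Omar): min(-9, 14, 4) = -9
n2.1.2 (Omar): min(-12, 13, -15) = -15
n2.1 (Alice): max(-9, -15) = -9
n2.2.1 (Omar): min(1, 15) = 1
n2.2.2 (Omar): min(3, 13, -3) = -3
n2.2 (Alice): max(1, -3) = 1
n2 (Omar): min(-9, 1) = -9
r (Alice): max(-3, -9) = -3
Alice at r wants the highest of {n1=-3, n2=-9}, so chooses n1.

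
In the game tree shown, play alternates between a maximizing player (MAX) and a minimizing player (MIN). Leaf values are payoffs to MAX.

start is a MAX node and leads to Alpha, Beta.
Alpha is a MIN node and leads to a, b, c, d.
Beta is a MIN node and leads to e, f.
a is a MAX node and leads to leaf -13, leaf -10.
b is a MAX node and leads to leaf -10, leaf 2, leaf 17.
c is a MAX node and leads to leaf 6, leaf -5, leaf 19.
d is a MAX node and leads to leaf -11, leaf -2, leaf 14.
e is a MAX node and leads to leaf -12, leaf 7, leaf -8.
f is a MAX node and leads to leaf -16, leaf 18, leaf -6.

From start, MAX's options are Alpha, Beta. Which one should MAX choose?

a (MAX): max(-13, -10) = -10
b (MAX): max(-10, 2, 17) = 17
c (MAX): max(6, -5, 19) = 19
d (MAX): max(-11, -2, 14) = 14
Alpha (MIN): min(-10, 17, 19, 14) = -10
e (MAX): max(-12, 7, -8) = 7
f (MAX): max(-16, 18, -6) = 18
Beta (MIN): min(7, 18) = 7
start (MAX): max(-10, 7) = 7
MAX at start wants the highest of {Alpha=-10, Beta=7}, so chooses Beta.

Beta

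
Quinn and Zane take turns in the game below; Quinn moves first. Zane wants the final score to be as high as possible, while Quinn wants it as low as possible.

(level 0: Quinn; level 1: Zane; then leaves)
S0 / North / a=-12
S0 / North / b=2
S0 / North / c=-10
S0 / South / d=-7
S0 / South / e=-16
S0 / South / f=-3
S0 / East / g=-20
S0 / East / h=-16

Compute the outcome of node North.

2

North (Zane): max(-12, 2, -10) = 2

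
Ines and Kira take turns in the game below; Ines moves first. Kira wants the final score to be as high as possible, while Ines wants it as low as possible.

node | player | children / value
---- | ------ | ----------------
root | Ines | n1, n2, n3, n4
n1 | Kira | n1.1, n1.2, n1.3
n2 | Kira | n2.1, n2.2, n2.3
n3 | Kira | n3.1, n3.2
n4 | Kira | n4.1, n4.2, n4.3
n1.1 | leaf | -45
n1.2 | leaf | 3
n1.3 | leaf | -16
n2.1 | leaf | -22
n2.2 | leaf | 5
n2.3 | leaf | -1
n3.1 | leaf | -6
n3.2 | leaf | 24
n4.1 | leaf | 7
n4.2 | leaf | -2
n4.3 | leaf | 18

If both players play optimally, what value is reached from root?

n1 (Kira): max(-45, 3, -16) = 3
n2 (Kira): max(-22, 5, -1) = 5
n3 (Kira): max(-6, 24) = 24
n4 (Kira): max(7, -2, 18) = 18
root (Ines): min(3, 5, 24, 18) = 3

3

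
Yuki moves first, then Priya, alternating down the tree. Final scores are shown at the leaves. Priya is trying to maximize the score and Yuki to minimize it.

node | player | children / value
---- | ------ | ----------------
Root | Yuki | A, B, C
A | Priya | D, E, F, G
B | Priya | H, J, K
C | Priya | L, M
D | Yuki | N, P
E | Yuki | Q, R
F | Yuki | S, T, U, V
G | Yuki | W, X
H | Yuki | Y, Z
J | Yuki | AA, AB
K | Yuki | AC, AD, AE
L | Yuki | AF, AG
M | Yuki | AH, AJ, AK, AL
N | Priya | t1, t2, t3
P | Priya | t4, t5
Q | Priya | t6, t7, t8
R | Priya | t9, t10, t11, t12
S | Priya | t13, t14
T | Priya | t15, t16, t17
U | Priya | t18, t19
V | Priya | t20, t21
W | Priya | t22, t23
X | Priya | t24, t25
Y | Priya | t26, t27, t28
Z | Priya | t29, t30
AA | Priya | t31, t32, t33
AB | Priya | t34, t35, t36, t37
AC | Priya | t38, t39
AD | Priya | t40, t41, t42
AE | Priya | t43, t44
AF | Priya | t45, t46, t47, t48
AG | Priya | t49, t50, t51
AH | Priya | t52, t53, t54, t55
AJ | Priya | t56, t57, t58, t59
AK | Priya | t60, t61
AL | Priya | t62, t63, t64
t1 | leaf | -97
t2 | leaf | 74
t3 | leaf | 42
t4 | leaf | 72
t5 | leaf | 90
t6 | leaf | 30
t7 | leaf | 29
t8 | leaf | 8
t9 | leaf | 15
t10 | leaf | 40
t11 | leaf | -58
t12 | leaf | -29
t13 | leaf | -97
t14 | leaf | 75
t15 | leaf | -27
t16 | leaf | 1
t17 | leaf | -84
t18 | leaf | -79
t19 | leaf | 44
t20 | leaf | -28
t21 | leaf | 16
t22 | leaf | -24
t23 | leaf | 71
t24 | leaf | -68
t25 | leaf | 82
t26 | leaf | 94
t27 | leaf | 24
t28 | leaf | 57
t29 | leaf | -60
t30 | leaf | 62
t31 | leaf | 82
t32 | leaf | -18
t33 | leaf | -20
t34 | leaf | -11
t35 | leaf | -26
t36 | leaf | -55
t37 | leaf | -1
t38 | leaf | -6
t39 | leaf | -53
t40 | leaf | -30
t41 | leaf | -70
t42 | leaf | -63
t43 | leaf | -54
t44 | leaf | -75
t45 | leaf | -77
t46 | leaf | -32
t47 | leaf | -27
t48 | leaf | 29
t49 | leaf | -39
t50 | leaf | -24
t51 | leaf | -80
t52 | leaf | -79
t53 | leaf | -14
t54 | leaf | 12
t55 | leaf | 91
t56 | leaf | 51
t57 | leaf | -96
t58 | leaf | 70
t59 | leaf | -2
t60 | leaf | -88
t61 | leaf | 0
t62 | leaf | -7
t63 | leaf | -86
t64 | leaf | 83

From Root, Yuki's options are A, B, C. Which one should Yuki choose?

N (Priya): max(-97, 74, 42) = 74
P (Priya): max(72, 90) = 90
D (Yuki): min(74, 90) = 74
Q (Priya): max(30, 29, 8) = 30
R (Priya): max(15, 40, -58, -29) = 40
E (Yuki): min(30, 40) = 30
S (Priya): max(-97, 75) = 75
T (Priya): max(-27, 1, -84) = 1
U (Priya): max(-79, 44) = 44
V (Priya): max(-28, 16) = 16
F (Yuki): min(75, 1, 44, 16) = 1
W (Priya): max(-24, 71) = 71
X (Priya): max(-68, 82) = 82
G (Yuki): min(71, 82) = 71
A (Priya): max(74, 30, 1, 71) = 74
Y (Priya): max(94, 24, 57) = 94
Z (Priya): max(-60, 62) = 62
H (Yuki): min(94, 62) = 62
AA (Priya): max(82, -18, -20) = 82
AB (Priya): max(-11, -26, -55, -1) = -1
J (Yuki): min(82, -1) = -1
AC (Priya): max(-6, -53) = -6
AD (Priya): max(-30, -70, -63) = -30
AE (Priya): max(-54, -75) = -54
K (Yuki): min(-6, -30, -54) = -54
B (Priya): max(62, -1, -54) = 62
AF (Priya): max(-77, -32, -27, 29) = 29
AG (Priya): max(-39, -24, -80) = -24
L (Yuki): min(29, -24) = -24
AH (Priya): max(-79, -14, 12, 91) = 91
AJ (Priya): max(51, -96, 70, -2) = 70
AK (Priya): max(-88, 0) = 0
AL (Priya): max(-7, -86, 83) = 83
M (Yuki): min(91, 70, 0, 83) = 0
C (Priya): max(-24, 0) = 0
Root (Yuki): min(74, 62, 0) = 0
Yuki at Root wants the lowest of {A=74, B=62, C=0}, so chooses C.

C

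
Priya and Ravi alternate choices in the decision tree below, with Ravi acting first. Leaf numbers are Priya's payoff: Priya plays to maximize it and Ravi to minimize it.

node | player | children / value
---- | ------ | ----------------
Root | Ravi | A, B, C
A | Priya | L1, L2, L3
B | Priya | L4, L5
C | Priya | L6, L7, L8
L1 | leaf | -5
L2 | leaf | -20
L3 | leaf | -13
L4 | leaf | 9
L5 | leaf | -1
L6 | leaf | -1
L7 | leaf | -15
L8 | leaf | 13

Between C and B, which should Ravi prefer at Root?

B

C (Priya): max(-1, -15, 13) = 13
B (Priya): max(9, -1) = 9
Ravi prefers the lower value; C=13, B=9. B is better since 9 < 13.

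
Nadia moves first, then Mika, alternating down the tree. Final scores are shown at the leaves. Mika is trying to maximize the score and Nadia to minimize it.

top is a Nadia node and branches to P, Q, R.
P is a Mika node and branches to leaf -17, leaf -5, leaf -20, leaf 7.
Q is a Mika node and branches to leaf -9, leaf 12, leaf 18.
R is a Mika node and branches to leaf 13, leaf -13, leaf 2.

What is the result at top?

P (Mika): max(-17, -5, -20, 7) = 7
Q (Mika): max(-9, 12, 18) = 18
R (Mika): max(13, -13, 2) = 13
top (Nadia): min(7, 18, 13) = 7

7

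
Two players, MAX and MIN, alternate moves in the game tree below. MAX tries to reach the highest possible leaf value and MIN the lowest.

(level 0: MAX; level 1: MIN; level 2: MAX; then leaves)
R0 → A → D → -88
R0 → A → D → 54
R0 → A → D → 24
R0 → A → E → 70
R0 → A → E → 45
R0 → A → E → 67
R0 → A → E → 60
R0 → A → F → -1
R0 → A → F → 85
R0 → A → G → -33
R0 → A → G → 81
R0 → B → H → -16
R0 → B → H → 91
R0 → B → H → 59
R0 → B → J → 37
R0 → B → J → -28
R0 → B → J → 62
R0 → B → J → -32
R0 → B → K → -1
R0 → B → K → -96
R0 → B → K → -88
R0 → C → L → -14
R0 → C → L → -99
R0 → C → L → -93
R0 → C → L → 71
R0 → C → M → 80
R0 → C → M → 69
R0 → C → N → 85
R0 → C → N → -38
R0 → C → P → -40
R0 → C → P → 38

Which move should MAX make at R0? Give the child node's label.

A

D (MAX): max(-88, 54, 24) = 54
E (MAX): max(70, 45, 67, 60) = 70
F (MAX): max(-1, 85) = 85
G (MAX): max(-33, 81) = 81
A (MIN): min(54, 70, 85, 81) = 54
H (MAX): max(-16, 91, 59) = 91
J (MAX): max(37, -28, 62, -32) = 62
K (MAX): max(-1, -96, -88) = -1
B (MIN): min(91, 62, -1) = -1
L (MAX): max(-14, -99, -93, 71) = 71
M (MAX): max(80, 69) = 80
N (MAX): max(85, -38) = 85
P (MAX): max(-40, 38) = 38
C (MIN): min(71, 80, 85, 38) = 38
R0 (MAX): max(54, -1, 38) = 54
MAX at R0 wants the highest of {A=54, B=-1, C=38}, so chooses A.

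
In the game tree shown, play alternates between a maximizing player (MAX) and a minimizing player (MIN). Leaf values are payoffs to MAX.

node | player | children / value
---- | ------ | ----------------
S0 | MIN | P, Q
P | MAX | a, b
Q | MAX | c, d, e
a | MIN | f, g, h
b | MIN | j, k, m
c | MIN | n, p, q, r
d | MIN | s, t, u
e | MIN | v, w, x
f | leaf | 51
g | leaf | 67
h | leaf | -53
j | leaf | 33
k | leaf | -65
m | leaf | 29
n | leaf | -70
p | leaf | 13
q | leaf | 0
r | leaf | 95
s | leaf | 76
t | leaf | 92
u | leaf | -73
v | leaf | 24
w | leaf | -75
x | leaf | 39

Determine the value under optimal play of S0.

-70

a (MIN): min(51, 67, -53) = -53
b (MIN): min(33, -65, 29) = -65
P (MAX): max(-53, -65) = -53
c (MIN): min(-70, 13, 0, 95) = -70
d (MIN): min(76, 92, -73) = -73
e (MIN): min(24, -75, 39) = -75
Q (MAX): max(-70, -73, -75) = -70
S0 (MIN): min(-53, -70) = -70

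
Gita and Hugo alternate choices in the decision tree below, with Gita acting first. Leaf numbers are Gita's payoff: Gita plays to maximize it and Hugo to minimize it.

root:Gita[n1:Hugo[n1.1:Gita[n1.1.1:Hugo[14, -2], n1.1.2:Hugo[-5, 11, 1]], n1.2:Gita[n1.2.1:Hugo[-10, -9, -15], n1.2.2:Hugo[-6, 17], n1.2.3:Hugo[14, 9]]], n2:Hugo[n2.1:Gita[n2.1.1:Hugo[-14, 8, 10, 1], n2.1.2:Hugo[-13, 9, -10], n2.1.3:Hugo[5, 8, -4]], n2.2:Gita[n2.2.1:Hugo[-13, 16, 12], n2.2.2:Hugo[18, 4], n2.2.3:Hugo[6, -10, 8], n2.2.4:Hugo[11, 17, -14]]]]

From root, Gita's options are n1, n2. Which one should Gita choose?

n1

n1.1.1 (Hugo): min(14, -2) = -2
n1.1.2 (Hugo): min(-5, 11, 1) = -5
n1.1 (Gita): max(-2, -5) = -2
n1.2.1 (Hugo): min(-10, -9, -15) = -15
n1.2.2 (Hugo): min(-6, 17) = -6
n1.2.3 (Hugo): min(14, 9) = 9
n1.2 (Gita): max(-15, -6, 9) = 9
n1 (Hugo): min(-2, 9) = -2
n2.1.1 (Hugo): min(-14, 8, 10, 1) = -14
n2.1.2 (Hugo): min(-13, 9, -10) = -13
n2.1.3 (Hugo): min(5, 8, -4) = -4
n2.1 (Gita): max(-14, -13, -4) = -4
n2.2.1 (Hugo): min(-13, 16, 12) = -13
n2.2.2 (Hugo): min(18, 4) = 4
n2.2.3 (Hugo): min(6, -10, 8) = -10
n2.2.4 (Hugo): min(11, 17, -14) = -14
n2.2 (Gita): max(-13, 4, -10, -14) = 4
n2 (Hugo): min(-4, 4) = -4
root (Gita): max(-2, -4) = -2
Gita at root wants the highest of {n1=-2, n2=-4}, so chooses n1.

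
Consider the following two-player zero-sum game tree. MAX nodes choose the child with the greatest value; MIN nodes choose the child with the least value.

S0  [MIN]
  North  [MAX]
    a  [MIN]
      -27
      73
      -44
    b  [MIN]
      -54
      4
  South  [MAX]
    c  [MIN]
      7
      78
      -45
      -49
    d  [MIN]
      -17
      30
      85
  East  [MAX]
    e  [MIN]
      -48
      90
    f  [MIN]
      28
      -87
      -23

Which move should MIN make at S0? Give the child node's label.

East

a (MIN): min(-27, 73, -44) = -44
b (MIN): min(-54, 4) = -54
North (MAX): max(-44, -54) = -44
c (MIN): min(7, 78, -45, -49) = -49
d (MIN): min(-17, 30, 85) = -17
South (MAX): max(-49, -17) = -17
e (MIN): min(-48, 90) = -48
f (MIN): min(28, -87, -23) = -87
East (MAX): max(-48, -87) = -48
S0 (MIN): min(-44, -17, -48) = -48
MIN at S0 wants the lowest of {North=-44, South=-17, East=-48}, so chooses East.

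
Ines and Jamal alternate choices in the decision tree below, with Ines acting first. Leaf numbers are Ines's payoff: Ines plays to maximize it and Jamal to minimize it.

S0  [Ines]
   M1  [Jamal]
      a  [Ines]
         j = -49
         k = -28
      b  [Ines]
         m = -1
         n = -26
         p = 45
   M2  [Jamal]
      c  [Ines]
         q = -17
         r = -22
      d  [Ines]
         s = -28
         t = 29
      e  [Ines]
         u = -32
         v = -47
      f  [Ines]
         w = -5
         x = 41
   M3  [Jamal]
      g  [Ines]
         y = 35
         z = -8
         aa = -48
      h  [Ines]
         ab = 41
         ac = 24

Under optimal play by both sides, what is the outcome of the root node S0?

a (Ines): max(-49, -28) = -28
b (Ines): max(-1, -26, 45) = 45
M1 (Jamal): min(-28, 45) = -28
c (Ines): max(-17, -22) = -17
d (Ines): max(-28, 29) = 29
e (Ines): max(-32, -47) = -32
f (Ines): max(-5, 41) = 41
M2 (Jamal): min(-17, 29, -32, 41) = -32
g (Ines): max(35, -8, -48) = 35
h (Ines): max(41, 24) = 41
M3 (Jamal): min(35, 41) = 35
S0 (Ines): max(-28, -32, 35) = 35

35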